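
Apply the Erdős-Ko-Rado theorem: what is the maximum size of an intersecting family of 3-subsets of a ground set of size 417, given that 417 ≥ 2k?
max |F| = C(416, 2) = 86320

The Erdős-Ko-Rado theorem states: for n ≥ 2k, an intersecting family of k-subsets of an n-element set has size at most C(n − 1, k − 1), with equality for 'star' families {A ⊆ [n] : |A| = k, i ∈ A} (fix an element i). For n = 417, k = 3: C(416, 2) = 86320.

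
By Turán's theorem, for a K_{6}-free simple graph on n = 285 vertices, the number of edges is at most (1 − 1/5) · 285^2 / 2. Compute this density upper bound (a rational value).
Turán density bound = (4/5) · 285^2/2 = 32490

Turán's theorem: ex(n, K_{r+1}) is achieved by the complete r-partite Turán graph T(n, r) with parts as balanced as possible, and is at most (1 − 1/r) · n^2/2. For r = 5, n = 285: the density bound is (4/5) · 81225/2 = 32490. Since 5 ∣ 285, the Turán graph T(285, 5) has parts of equal size 57, and its edge count e(T(285, 5)) = 32490 attains the density bound exactly.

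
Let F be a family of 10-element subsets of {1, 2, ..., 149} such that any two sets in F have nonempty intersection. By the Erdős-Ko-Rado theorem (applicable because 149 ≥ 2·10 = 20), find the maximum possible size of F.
max |F| = C(148, 9) = 73260671924440

Erdős-Ko-Rado (1961): when n ≥ 2k, max |F| = C(n−1, k−1). The bound is attained by the star {A : i ∈ A} for any fixed i ∈ [n]. Here C(149−1, 10−1) = C(148, 9) = 73260671924440.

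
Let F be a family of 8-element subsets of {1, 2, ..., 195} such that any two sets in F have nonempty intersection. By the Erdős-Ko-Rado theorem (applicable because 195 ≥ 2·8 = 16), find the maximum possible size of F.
max |F| = C(194, 7) = 1839231315648

Erdős-Ko-Rado (1961): when n ≥ 2k, max |F| = C(n−1, k−1). The bound is attained by the star {A : i ∈ A} for any fixed i ∈ [n]. Here C(195−1, 8−1) = C(194, 7) = 1839231315648.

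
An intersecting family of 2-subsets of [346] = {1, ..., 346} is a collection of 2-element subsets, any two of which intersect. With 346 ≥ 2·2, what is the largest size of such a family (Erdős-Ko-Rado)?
max |F| = C(345, 1) = 345

Erdős-Ko-Rado (1961): when n ≥ 2k, max |F| = C(n−1, k−1). The bound is attained by the star {A : i ∈ A} for any fixed i ∈ [n]. Here C(346−1, 2−1) = C(345, 1) = 345.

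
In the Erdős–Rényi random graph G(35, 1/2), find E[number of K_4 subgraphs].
E[# K_4] = C(35, 4) · (1/2)^C(4, 2) = 52360 / 2^6 = 6545/8 = 818.125

For each 4-subset S of vertices (there are C(35, 4) = 52360 such S), let X_S = 1 if S induces a K_4 (all C(4, 2) = 6 edges present). Then P(X_S = 1) = (1/2)^6 = 1/64. By linearity of expectation, E[# K_4] = C(35, 4) · (1/2)^6 = 52360 / 64 = 6545/8 = 818.125.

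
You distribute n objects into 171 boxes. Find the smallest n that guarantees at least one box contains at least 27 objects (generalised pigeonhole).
n = (27 − 1)·171 + 1 = 4447

By the generalised pigeonhole principle, to guarantee some box contains ≥ r objects we need more than (r − 1) · k objects total. Threshold: n = (r − 1) · k + 1. With r = 27 and k = 171: n = 26 · 171 + 1 = 4446 + 1 = 4447. For n = 4446 = 26 · 171, we can put exactly 26 objects in every box, avoiding 27 in any single one — so 4447 is tight.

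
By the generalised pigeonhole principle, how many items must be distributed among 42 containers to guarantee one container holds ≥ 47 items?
n = (47 − 1)·42 + 1 = 1933

By the generalised pigeonhole principle, to guarantee some box contains ≥ r objects we need more than (r − 1) · k objects total. Threshold: n = (r − 1) · k + 1. With r = 47 and k = 42: n = 46 · 42 + 1 = 1932 + 1 = 1933. For n = 1932 = 46 · 42, we can put exactly 46 objects in every box, avoiding 47 in any single one — so 1933 is tight.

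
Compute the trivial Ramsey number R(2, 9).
R(2, 9) = 9

R(2, k) = k for all k ≥ 2: in a 2-colouring of K_k, either some edge is red (a red K_2) or all edges are blue (a blue K_k). And K_{8} coloured all-blue has no blue K_9, so R(2, 9) > 8. Hence R(2, 9) = 9.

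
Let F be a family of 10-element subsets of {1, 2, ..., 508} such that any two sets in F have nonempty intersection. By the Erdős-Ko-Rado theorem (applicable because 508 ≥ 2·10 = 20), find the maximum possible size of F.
max |F| = C(507, 9) = 5679333028629099125

The Erdős-Ko-Rado theorem states: for n ≥ 2k, an intersecting family of k-subsets of an n-element set has size at most C(n − 1, k − 1), with equality for 'star' families {A ⊆ [n] : |A| = k, i ∈ A} (fix an element i). For n = 508, k = 10: C(507, 9) = 5679333028629099125.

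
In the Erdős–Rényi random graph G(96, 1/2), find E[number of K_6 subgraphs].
E[# K_6] = C(96, 6) · (1/2)^C(6, 2) = 927048304 / 2^15 = 57940519/2048 ≈ 28291.269043

For each 6-subset S of vertices (there are C(96, 6) = 927048304 such S), let X_S = 1 if S induces a K_6 (all C(6, 2) = 15 edges present). Then P(X_S = 1) = (1/2)^15 = 1/32768. By linearity of expectation, E[# K_6] = C(96, 6) · (1/2)^15 = 927048304 / 32768 = 57940519/2048 ≈ 28291.269043.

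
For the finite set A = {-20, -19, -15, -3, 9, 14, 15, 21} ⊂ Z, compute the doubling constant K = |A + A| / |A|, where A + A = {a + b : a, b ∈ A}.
K = |A + A| / |A| = 30/8 = 15/4

Enumerate A + A = {a + b : a, b ∈ A}. With |A| = 8, there are |A|^2 = 64 ordered sum pairs; collecting distinct values, A + A = {-40, -39, -38, -35, -34, -30, -23, -22, -18, -11, -10, -6, -5, -4, -1, 0, 1, 2, 6, 11, 12, 18, 23, 24, 28, 29, 30, 35, 36, 42}, so |A + A| = 30. Thus K = 30/8 = 15/4. For comparison, the minimum possible |A + A| over all 8-element sets is 2·8 − 1 = 15 (so min K = 15/8), attained only by arithmetic progressions.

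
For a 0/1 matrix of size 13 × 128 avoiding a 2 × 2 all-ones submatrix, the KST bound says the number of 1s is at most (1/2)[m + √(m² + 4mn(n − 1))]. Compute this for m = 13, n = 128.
z(13, 128; 2, 2) ≤ (1/2)[13 + √(13² + 4·13·128·127)] = (1/2)[13 + √845481] = 466.2502

Kővári–Sós–Turán: let r_1, ..., r_13 be the row sums and z = Σ r_i the total number of 1s. Each pair of columns can share at most one row with both entries 1 (else a 2×2 all-ones block appears), so Σ_i C(r_i, 2) ≤ C(128, 2) = 8128. By convexity Σ_i C(r_i, 2) ≥ 13·C(z/13, 2) = z(z − 13)/(2·13), giving z² − 13z − 13·128·127 ≤ 0 and hence z ≤ (1/2)[13 + √(169 + 4·211328)] = (1/2)[13 + √845481] ≈ (1/2)(13 + 919.5004) = 466.2502.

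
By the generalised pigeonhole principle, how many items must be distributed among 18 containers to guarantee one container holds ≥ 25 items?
n = (25 − 1)·18 + 1 = 433

By the generalised pigeonhole principle, to guarantee some box contains ≥ r objects we need more than (r − 1) · k objects total. Threshold: n = (r − 1) · k + 1. With r = 25 and k = 18: n = 24 · 18 + 1 = 432 + 1 = 433. For n = 432 = 24 · 18, we can put exactly 24 objects in every box, avoiding 25 in any single one — so 433 is tight.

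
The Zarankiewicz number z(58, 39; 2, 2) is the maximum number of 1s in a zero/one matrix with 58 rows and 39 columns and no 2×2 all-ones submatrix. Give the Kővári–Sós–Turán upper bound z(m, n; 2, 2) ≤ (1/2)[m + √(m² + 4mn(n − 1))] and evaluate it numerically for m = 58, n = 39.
z(58, 39; 2, 2) ≤ (1/2)[58 + √(58² + 4·58·39·38)] = (1/2)[58 + √347188] = 323.6133

Kővári–Sós–Turán: let r_1, ..., r_58 be the row sums and z = Σ r_i the total number of 1s. Each pair of columns can share at most one row with both entries 1 (else a 2×2 all-ones block appears), so Σ_i C(r_i, 2) ≤ C(39, 2) = 741. By convexity Σ_i C(r_i, 2) ≥ 58·C(z/58, 2) = z(z − 58)/(2·58), giving z² − 58z − 58·39·38 ≤ 0 and hence z ≤ (1/2)[58 + √(3364 + 4·85956)] = (1/2)[58 + √347188] ≈ (1/2)(58 + 589.2266) = 323.6133.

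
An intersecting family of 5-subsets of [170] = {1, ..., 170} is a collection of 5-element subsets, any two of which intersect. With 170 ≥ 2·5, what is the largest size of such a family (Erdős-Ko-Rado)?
max |F| = C(169, 4) = 32795126

Erdős-Ko-Rado (1961): when n ≥ 2k, max |F| = C(n−1, k−1). The bound is attained by the star {A : i ∈ A} for any fixed i ∈ [n]. Here C(170−1, 5−1) = C(169, 4) = 32795126.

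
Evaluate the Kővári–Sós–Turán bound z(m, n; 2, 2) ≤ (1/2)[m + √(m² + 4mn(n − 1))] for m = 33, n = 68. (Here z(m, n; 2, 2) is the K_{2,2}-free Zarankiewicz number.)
z(33, 68; 2, 2) ≤ (1/2)[33 + √(33² + 4·33·68·67)] = (1/2)[33 + √602481] = 404.5982

Kővári–Sós–Turán: let r_1, ..., r_33 be the row sums and z = Σ r_i the total number of 1s. Each pair of columns can share at most one row with both entries 1 (else a 2×2 all-ones block appears), so Σ_i C(r_i, 2) ≤ C(68, 2) = 2278. By convexity Σ_i C(r_i, 2) ≥ 33·C(z/33, 2) = z(z − 33)/(2·33), giving z² − 33z − 33·68·67 ≤ 0 and hence z ≤ (1/2)[33 + √(1089 + 4·150348)] = (1/2)[33 + √602481] ≈ (1/2)(33 + 776.1965) = 404.5982.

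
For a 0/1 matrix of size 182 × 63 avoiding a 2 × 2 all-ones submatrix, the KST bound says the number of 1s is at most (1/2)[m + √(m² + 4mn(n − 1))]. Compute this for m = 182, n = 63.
z(182, 63; 2, 2) ≤ (1/2)[182 + √(182² + 4·182·63·62)] = (1/2)[182 + √2876692] = 939.0407

Kővári–Sós–Turán: let r_1, ..., r_182 be the row sums and z = Σ r_i the total number of 1s. Each pair of columns can share at most one row with both entries 1 (else a 2×2 all-ones block appears), so Σ_i C(r_i, 2) ≤ C(63, 2) = 1953. By convexity Σ_i C(r_i, 2) ≥ 182·C(z/182, 2) = z(z − 182)/(2·182), giving z² − 182z − 182·63·62 ≤ 0 and hence z ≤ (1/2)[182 + √(33124 + 4·710892)] = (1/2)[182 + √2876692] ≈ (1/2)(182 + 1696.0814) = 939.0407.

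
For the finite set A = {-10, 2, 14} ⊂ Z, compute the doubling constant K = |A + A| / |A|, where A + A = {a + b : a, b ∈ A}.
K = |A + A| / |A| = 5/3

Enumerate A + A = {a + b : a, b ∈ A}. With |A| = 3, there are |A|^2 = 9 ordered sum pairs; collecting distinct values, A + A = {-20, -8, 4, 16, 28}, so |A + A| = 5. Thus K = 5/3. Here |A + A| = 2|A| − 1 = 5, the minimum possible — so K = 5/3 is minimal, which holds iff A is an arithmetic progression.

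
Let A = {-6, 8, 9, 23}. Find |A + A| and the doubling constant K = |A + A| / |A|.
K = |A + A| / |A| = 9/4

Enumerate A + A = {a + b : a, b ∈ A}. With |A| = 4, there are |A|^2 = 16 ordered sum pairs; collecting distinct values, A + A = {-12, 2, 3, 16, 17, 18, 31, 32, 46}, so |A + A| = 9. Thus K = 9/4. For comparison, the minimum possible |A + A| over all 4-element sets is 2·4 − 1 = 7 (so min K = 7/4), attained only by arithmetic progressions.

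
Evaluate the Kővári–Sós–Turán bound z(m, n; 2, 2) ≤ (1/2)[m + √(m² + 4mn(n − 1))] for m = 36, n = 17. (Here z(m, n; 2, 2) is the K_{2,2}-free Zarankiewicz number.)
z(36, 17; 2, 2) ≤ (1/2)[36 + √(36² + 4·36·17·16)] = (1/2)[36 + √40464] = 118.5783

Kővári–Sós–Turán: let r_1, ..., r_36 be the row sums and z = Σ r_i the total number of 1s. Each pair of columns can share at most one row with both entries 1 (else a 2×2 all-ones block appears), so Σ_i C(r_i, 2) ≤ C(17, 2) = 136. By convexity Σ_i C(r_i, 2) ≥ 36·C(z/36, 2) = z(z − 36)/(2·36), giving z² − 36z − 36·17·16 ≤ 0 and hence z ≤ (1/2)[36 + √(1296 + 4·9792)] = (1/2)[36 + √40464] ≈ (1/2)(36 + 201.1567) = 118.5783.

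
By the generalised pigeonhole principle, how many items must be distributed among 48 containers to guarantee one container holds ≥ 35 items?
n = (35 − 1)·48 + 1 = 1633

By the generalised pigeonhole principle, to guarantee some box contains ≥ r objects we need more than (r − 1) · k objects total. Threshold: n = (r − 1) · k + 1. With r = 35 and k = 48: n = 34 · 48 + 1 = 1632 + 1 = 1633. For n = 1632 = 34 · 48, we can put exactly 34 objects in every box, avoiding 35 in any single one — so 1633 is tight.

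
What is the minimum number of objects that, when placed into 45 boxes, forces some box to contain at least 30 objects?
n = (30 − 1)·45 + 1 = 1306

By the generalised pigeonhole principle, to guarantee some box contains ≥ r objects we need more than (r − 1) · k objects total. Threshold: n = (r − 1) · k + 1. With r = 30 and k = 45: n = 29 · 45 + 1 = 1305 + 1 = 1306. For n = 1305 = 29 · 45, we can put exactly 29 objects in every box, avoiding 30 in any single one — so 1306 is tight.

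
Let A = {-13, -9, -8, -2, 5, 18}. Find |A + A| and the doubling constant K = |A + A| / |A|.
K = |A + A| / |A| = 19/6

Enumerate A + A = {a + b : a, b ∈ A}. With |A| = 6, there are |A|^2 = 36 ordered sum pairs; collecting distinct values, A + A = {-26, -22, -21, -18, -17, -16, -15, -11, -10, -8, -4, -3, 3, 5, 9, 10, 16, 23, 36}, so |A + A| = 19. Thus K = 19/6. For comparison, the minimum possible |A + A| over all 6-element sets is 2·6 − 1 = 11 (so min K = 11/6), attained only by arithmetic progressions.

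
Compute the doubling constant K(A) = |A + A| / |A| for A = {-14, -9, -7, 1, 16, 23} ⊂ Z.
K = |A + A| / |A| = 19/6

Enumerate A + A = {a + b : a, b ∈ A}. With |A| = 6, there are |A|^2 = 36 ordered sum pairs; collecting distinct values, A + A = {-28, -23, -21, -18, -16, -14, -13, -8, -6, 2, 7, 9, 14, 16, 17, 24, 32, 39, 46}, so |A + A| = 19. Thus K = 19/6. For comparison, the minimum possible |A + A| over all 6-element sets is 2·6 − 1 = 11 (so min K = 11/6), attained only by arithmetic progressions.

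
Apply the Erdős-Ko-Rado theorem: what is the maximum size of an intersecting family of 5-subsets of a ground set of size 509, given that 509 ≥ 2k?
max |F| = C(508, 4) = 2742220195

Erdős-Ko-Rado (1961): when n ≥ 2k, max |F| = C(n−1, k−1). The bound is attained by the star {A : i ∈ A} for any fixed i ∈ [n]. Here C(509−1, 5−1) = C(508, 4) = 2742220195.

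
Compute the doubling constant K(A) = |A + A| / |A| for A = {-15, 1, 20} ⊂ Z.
K = |A + A| / |A| = 6/3 = 2

Enumerate A + A = {a + b : a, b ∈ A}. With |A| = 3, there are |A|^2 = 9 ordered sum pairs; collecting distinct values, A + A = {-30, -14, 2, 5, 21, 40}, so |A + A| = 6. Thus K = 6/3 = 2. For comparison, the minimum possible |A + A| over all 3-element sets is 2·3 − 1 = 5 (so min K = 5/3), attained only by arithmetic progressions.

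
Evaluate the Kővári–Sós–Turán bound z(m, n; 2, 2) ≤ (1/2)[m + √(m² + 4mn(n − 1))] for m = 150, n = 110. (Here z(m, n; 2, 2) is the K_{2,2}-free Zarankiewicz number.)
z(150, 110; 2, 2) ≤ (1/2)[150 + √(150² + 4·150·110·109)] = (1/2)[150 + √7216500] = 1418.1772

Kővári–Sós–Turán: let r_1, ..., r_150 be the row sums and z = Σ r_i the total number of 1s. Each pair of columns can share at most one row with both entries 1 (else a 2×2 all-ones block appears), so Σ_i C(r_i, 2) ≤ C(110, 2) = 5995. By convexity Σ_i C(r_i, 2) ≥ 150·C(z/150, 2) = z(z − 150)/(2·150), giving z² − 150z − 150·110·109 ≤ 0 and hence z ≤ (1/2)[150 + √(22500 + 4·1798500)] = (1/2)[150 + √7216500] ≈ (1/2)(150 + 2686.3544) = 1418.1772.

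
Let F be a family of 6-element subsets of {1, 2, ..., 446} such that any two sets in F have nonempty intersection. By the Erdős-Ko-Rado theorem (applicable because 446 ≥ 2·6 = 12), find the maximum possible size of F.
max |F| = C(445, 5) = 142176009339

Erdős-Ko-Rado (1961): when n ≥ 2k, max |F| = C(n−1, k−1). The bound is attained by the star {A : i ∈ A} for any fixed i ∈ [n]. Here C(446−1, 6−1) = C(445, 5) = 142176009339.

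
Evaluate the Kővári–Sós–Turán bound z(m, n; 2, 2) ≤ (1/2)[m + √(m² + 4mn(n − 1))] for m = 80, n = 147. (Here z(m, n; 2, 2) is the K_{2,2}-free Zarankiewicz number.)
z(80, 147; 2, 2) ≤ (1/2)[80 + √(80² + 4·80·147·146)] = (1/2)[80 + √6874240] = 1350.9386

Kővári–Sós–Turán: let r_1, ..., r_80 be the row sums and z = Σ r_i the total number of 1s. Each pair of columns can share at most one row with both entries 1 (else a 2×2 all-ones block appears), so Σ_i C(r_i, 2) ≤ C(147, 2) = 10731. By convexity Σ_i C(r_i, 2) ≥ 80·C(z/80, 2) = z(z − 80)/(2·80), giving z² − 80z − 80·147·146 ≤ 0 and hence z ≤ (1/2)[80 + √(6400 + 4·1716960)] = (1/2)[80 + √6874240] ≈ (1/2)(80 + 2621.8772) = 1350.9386.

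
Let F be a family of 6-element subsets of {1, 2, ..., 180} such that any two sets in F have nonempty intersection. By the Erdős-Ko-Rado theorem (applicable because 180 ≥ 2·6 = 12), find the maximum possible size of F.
max |F| = C(179, 5) = 1447490660

The Erdős-Ko-Rado theorem states: for n ≥ 2k, an intersecting family of k-subsets of an n-element set has size at most C(n − 1, k − 1), with equality for 'star' families {A ⊆ [n] : |A| = k, i ∈ A} (fix an element i). For n = 180, k = 6: C(179, 5) = 1447490660.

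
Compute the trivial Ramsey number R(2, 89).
R(2, 89) = 89

R(2, k) = k for all k ≥ 2: in a 2-colouring of K_k, either some edge is red (a red K_2) or all edges are blue (a blue K_k). And K_{88} coloured all-blue has no blue K_89, so R(2, 89) > 88. Hence R(2, 89) = 89.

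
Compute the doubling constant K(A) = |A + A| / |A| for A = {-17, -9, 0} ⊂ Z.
K = |A + A| / |A| = 6/3 = 2

Enumerate A + A = {a + b : a, b ∈ A}. With |A| = 3, there are |A|^2 = 9 ordered sum pairs; collecting distinct values, A + A = {-34, -26, -18, -17, -9, 0}, so |A + A| = 6. Thus K = 6/3 = 2. For comparison, the minimum possible |A + A| over all 3-element sets is 2·3 − 1 = 5 (so min K = 5/3), attained only by arithmetic progressions.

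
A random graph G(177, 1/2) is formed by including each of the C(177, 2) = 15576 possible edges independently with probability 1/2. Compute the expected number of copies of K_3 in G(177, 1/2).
E[# K_3] = C(177, 3) · (1/2)^C(3, 2) = 908600 / 2^3 = 113575

For each 3-subset S of vertices (there are C(177, 3) = 908600 such S), let X_S = 1 if S induces a K_3 (all C(3, 2) = 3 edges present). Then P(X_S = 1) = (1/2)^3 = 1/8. By linearity of expectation, E[# K_3] = C(177, 3) · (1/2)^3 = 908600 / 8 = 113575.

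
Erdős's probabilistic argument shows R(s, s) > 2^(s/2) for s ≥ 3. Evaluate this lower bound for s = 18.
2^(18/2) = 512; so R(18, 18) > 512

Colour each edge of K_n uniformly at random with red/blue. The expected number of monochromatic K_18 is C(n, 18) · 2 · 2^(−C(18,2)). If C(n, 18) · 2^(1 − C(18,2)) < 1, then with positive probability no monochromatic K_18 exists, so R(18, 18) > n. The standard estimate C(n, 18) ≤ n^18/18! shows this inequality holds whenever n ≤ 2^(18/2) (since 18! · 2^(C(18,2) − 1) > 2^(18^2/2) ≥ n^18). Hence R(18, 18) > 2^(18/2) = 512.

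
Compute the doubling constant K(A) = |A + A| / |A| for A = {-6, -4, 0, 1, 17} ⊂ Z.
K = |A + A| / |A| = 15/5 = 3

Enumerate A + A = {a + b : a, b ∈ A}. With |A| = 5, there are |A|^2 = 25 ordered sum pairs; collecting distinct values, A + A = {-12, -10, -8, -6, -5, -4, -3, 0, 1, 2, 11, 13, 17, 18, 34}, so |A + A| = 15. Thus K = 15/5 = 3. For comparison, the minimum possible |A + A| over all 5-element sets is 2·5 − 1 = 9 (so min K = 9/5), attained only by arithmetic progressions.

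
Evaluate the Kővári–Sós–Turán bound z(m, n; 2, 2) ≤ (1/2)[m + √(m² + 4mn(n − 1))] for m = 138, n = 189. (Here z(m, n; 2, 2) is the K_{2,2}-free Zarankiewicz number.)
z(138, 189; 2, 2) ≤ (1/2)[138 + √(138² + 4·138·189·188)] = (1/2)[138 + √19632708] = 2284.4406

Kővári–Sós–Turán: let r_1, ..., r_138 be the row sums and z = Σ r_i the total number of 1s. Each pair of columns can share at most one row with both entries 1 (else a 2×2 all-ones block appears), so Σ_i C(r_i, 2) ≤ C(189, 2) = 17766. By convexity Σ_i C(r_i, 2) ≥ 138·C(z/138, 2) = z(z − 138)/(2·138), giving z² − 138z − 138·189·188 ≤ 0 and hence z ≤ (1/2)[138 + √(19044 + 4·4903416)] = (1/2)[138 + √19632708] ≈ (1/2)(138 + 4430.8812) = 2284.4406.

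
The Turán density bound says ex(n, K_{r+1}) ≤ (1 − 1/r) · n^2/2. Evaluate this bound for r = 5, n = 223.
Turán density bound = (4/5) · 223^2/2 = 99458/5 ≈ 19891.6

Turán's theorem: ex(n, K_{r+1}) is achieved by the complete r-partite Turán graph T(n, r) with parts as balanced as possible, and is at most (1 − 1/r) · n^2/2. For r = 5, n = 223: the density bound is (4/5) · 49729/2 = 99458/5 ≈ 19891.6. The integer-valued extremum is e(T(223, 5)) = 19891, which is strictly less than the density bound 99458/5 since 5 ∤ 223 (the parts of T(223, 5) cannot all be equal).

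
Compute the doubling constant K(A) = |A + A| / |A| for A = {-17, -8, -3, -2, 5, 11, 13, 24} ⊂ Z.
K = |A + A| / |A| = 30/8 = 15/4

Enumerate A + A = {a + b : a, b ∈ A}. With |A| = 8, there are |A|^2 = 64 ordered sum pairs; collecting distinct values, A + A = {-34, -25, -20, -19, -16, -12, -11, -10, -6, -5, -4, -3, 2, 3, 5, 7, 8, 9, 10, 11, 16, 18, 21, 22, 24, 26, 29, 35, 37, 48}, so |A + A| = 30. Thus K = 30/8 = 15/4. For comparison, the minimum possible |A + A| over all 8-element sets is 2·8 − 1 = 15 (so min K = 15/8), attained only by arithmetic progressions.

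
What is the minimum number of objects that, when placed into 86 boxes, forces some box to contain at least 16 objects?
n = (16 − 1)·86 + 1 = 1291

By the generalised pigeonhole principle, to guarantee some box contains ≥ r objects we need more than (r − 1) · k objects total. Threshold: n = (r − 1) · k + 1. With r = 16 and k = 86: n = 15 · 86 + 1 = 1290 + 1 = 1291. For n = 1290 = 15 · 86, we can put exactly 15 objects in every box, avoiding 16 in any single one — so 1291 is tight.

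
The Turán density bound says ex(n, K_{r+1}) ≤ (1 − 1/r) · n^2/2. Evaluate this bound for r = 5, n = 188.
Turán density bound = (4/5) · 188^2/2 = 70688/5 ≈ 14137.6

Turán's theorem: ex(n, K_{r+1}) is achieved by the complete r-partite Turán graph T(n, r) with parts as balanced as possible, and is at most (1 − 1/r) · n^2/2. For r = 5, n = 188: the density bound is (4/5) · 35344/2 = 70688/5 ≈ 14137.6. The integer-valued extremum is e(T(188, 5)) = 14137, which is strictly less than the density bound 70688/5 since 5 ∤ 188 (the parts of T(188, 5) cannot all be equal).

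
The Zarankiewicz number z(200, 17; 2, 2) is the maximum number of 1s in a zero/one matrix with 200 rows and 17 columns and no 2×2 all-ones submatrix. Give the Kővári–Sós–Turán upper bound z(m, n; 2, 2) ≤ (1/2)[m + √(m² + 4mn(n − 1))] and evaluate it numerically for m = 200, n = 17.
z(200, 17; 2, 2) ≤ (1/2)[200 + √(200² + 4·200·17·16)] = (1/2)[200 + √257600] = 353.7716

Kővári–Sós–Turán: let r_1, ..., r_200 be the row sums and z = Σ r_i the total number of 1s. Each pair of columns can share at most one row with both entries 1 (else a 2×2 all-ones block appears), so Σ_i C(r_i, 2) ≤ C(17, 2) = 136. By convexity Σ_i C(r_i, 2) ≥ 200·C(z/200, 2) = z(z − 200)/(2·200), giving z² − 200z − 200·17·16 ≤ 0 and hence z ≤ (1/2)[200 + √(40000 + 4·54400)] = (1/2)[200 + √257600] ≈ (1/2)(200 + 507.5431) = 353.7716.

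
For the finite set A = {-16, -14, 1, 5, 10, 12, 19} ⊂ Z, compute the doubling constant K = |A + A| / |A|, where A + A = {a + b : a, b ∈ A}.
K = |A + A| / |A| = 25/7

Enumerate A + A = {a + b : a, b ∈ A}. With |A| = 7, there are |A|^2 = 49 ordered sum pairs; collecting distinct values, A + A = {-32, -30, -28, -15, -13, -11, -9, -6, -4, -2, 2, 3, 5, 6, 10, 11, 13, 15, 17, 20, 22, 24, 29, 31, 38}, so |A + A| = 25. Thus K = 25/7. For comparison, the minimum possible |A + A| over all 7-element sets is 2·7 − 1 = 13 (so min K = 13/7), attained only by arithmetic progressions.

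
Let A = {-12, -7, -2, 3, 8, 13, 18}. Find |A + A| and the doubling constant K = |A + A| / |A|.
K = |A + A| / |A| = 13/7

Enumerate A + A = {a + b : a, b ∈ A}. With |A| = 7, there are |A|^2 = 49 ordered sum pairs; collecting distinct values, A + A = {-24, -19, -14, -9, -4, 1, 6, 11, 16, 21, 26, 31, 36}, so |A + A| = 13. Thus K = 13/7. Here |A + A| = 2|A| − 1 = 13, the minimum possible — so K = 13/7 is minimal, which holds iff A is an arithmetic progression.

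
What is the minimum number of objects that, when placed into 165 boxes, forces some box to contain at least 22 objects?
n = (22 − 1)·165 + 1 = 3466

By the generalised pigeonhole principle, to guarantee some box contains ≥ r objects we need more than (r − 1) · k objects total. Threshold: n = (r − 1) · k + 1. With r = 22 and k = 165: n = 21 · 165 + 1 = 3465 + 1 = 3466. For n = 3465 = 21 · 165, we can put exactly 21 objects in every box, avoiding 22 in any single one — so 3466 is tight.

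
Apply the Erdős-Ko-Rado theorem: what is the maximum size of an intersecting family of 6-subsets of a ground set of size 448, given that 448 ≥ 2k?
max |F| = C(447, 5) = 145414543119

The Erdős-Ko-Rado theorem states: for n ≥ 2k, an intersecting family of k-subsets of an n-element set has size at most C(n − 1, k − 1), with equality for 'star' families {A ⊆ [n] : |A| = k, i ∈ A} (fix an element i). For n = 448, k = 6: C(447, 5) = 145414543119.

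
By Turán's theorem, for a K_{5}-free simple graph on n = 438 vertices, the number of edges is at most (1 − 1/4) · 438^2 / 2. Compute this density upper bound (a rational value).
Turán density bound = (3/4) · 438^2/2 = 143883/2 ≈ 71941.5

Turán's theorem: ex(n, K_{r+1}) is achieved by the complete r-partite Turán graph T(n, r) with parts as balanced as possible, and is at most (1 − 1/r) · n^2/2. For r = 4, n = 438: the density bound is (3/4) · 191844/2 = 143883/2 ≈ 71941.5. The integer-valued extremum is e(T(438, 4)) = 71941, which is strictly less than the density bound 143883/2 since 4 ∤ 438 (the parts of T(438, 4) cannot all be equal).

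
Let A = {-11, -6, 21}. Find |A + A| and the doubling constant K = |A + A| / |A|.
K = |A + A| / |A| = 6/3 = 2

Enumerate A + A = {a + b : a, b ∈ A}. With |A| = 3, there are |A|^2 = 9 ordered sum pairs; collecting distinct values, A + A = {-22, -17, -12, 10, 15, 42}, so |A + A| = 6. Thus K = 6/3 = 2. For comparison, the minimum possible |A + A| over all 3-element sets is 2·3 − 1 = 5 (so min K = 5/3), attained only by arithmetic progressions.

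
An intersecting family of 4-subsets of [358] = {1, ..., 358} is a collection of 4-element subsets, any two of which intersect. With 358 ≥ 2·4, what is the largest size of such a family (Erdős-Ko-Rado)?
max |F| = C(357, 3) = 7519610

Erdős-Ko-Rado (1961): when n ≥ 2k, max |F| = C(n−1, k−1). The bound is attained by the star {A : i ∈ A} for any fixed i ∈ [n]. Here C(358−1, 4−1) = C(357, 3) = 7519610.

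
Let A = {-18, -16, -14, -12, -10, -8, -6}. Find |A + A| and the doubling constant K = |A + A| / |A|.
K = |A + A| / |A| = 13/7

Enumerate A + A = {a + b : a, b ∈ A}. With |A| = 7, there are |A|^2 = 49 ordered sum pairs; collecting distinct values, A + A = {-36, -34, -32, -30, -28, -26, -24, -22, -20, -18, -16, -14, -12}, so |A + A| = 13. Thus K = 13/7. Here |A + A| = 2|A| − 1 = 13, the minimum possible — so K = 13/7 is minimal, which holds iff A is an arithmetic progression.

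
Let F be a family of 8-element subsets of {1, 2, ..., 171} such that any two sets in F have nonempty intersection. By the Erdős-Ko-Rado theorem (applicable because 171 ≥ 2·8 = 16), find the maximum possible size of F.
max |F| = C(170, 7) = 718400660120

The Erdős-Ko-Rado theorem states: for n ≥ 2k, an intersecting family of k-subsets of an n-element set has size at most C(n − 1, k − 1), with equality for 'star' families {A ⊆ [n] : |A| = k, i ∈ A} (fix an element i). For n = 171, k = 8: C(170, 7) = 718400660120.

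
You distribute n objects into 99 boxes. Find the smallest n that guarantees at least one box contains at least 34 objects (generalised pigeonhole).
n = (34 − 1)·99 + 1 = 3268

By the generalised pigeonhole principle, to guarantee some box contains ≥ r objects we need more than (r − 1) · k objects total. Threshold: n = (r − 1) · k + 1. With r = 34 and k = 99: n = 33 · 99 + 1 = 3267 + 1 = 3268. For n = 3267 = 33 · 99, we can put exactly 33 objects in every box, avoiding 34 in any single one — so 3268 is tight.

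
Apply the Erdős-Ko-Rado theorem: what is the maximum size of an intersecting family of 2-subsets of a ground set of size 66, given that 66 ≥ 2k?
max |F| = C(65, 1) = 65

Erdős-Ko-Rado (1961): when n ≥ 2k, max |F| = C(n−1, k−1). The bound is attained by the star {A : i ∈ A} for any fixed i ∈ [n]. Here C(66−1, 2−1) = C(65, 1) = 65.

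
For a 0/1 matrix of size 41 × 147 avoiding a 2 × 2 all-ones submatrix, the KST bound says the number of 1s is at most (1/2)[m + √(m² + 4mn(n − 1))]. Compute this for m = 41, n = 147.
z(41, 147; 2, 2) ≤ (1/2)[41 + √(41² + 4·41·147·146)] = (1/2)[41 + √3521449] = 958.7762

Kővári–Sós–Turán: let r_1, ..., r_41 be the row sums and z = Σ r_i the total number of 1s. Each pair of columns can share at most one row with both entries 1 (else a 2×2 all-ones block appears), so Σ_i C(r_i, 2) ≤ C(147, 2) = 10731. By convexity Σ_i C(r_i, 2) ≥ 41·C(z/41, 2) = z(z − 41)/(2·41), giving z² − 41z − 41·147·146 ≤ 0 and hence z ≤ (1/2)[41 + √(1681 + 4·879942)] = (1/2)[41 + √3521449] ≈ (1/2)(41 + 1876.5524) = 958.7762.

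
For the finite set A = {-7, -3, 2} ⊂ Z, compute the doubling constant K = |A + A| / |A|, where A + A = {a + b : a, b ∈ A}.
K = |A + A| / |A| = 6/3 = 2

Enumerate A + A = {a + b : a, b ∈ A}. With |A| = 3, there are |A|^2 = 9 ordered sum pairs; collecting distinct values, A + A = {-14, -10, -6, -5, -1, 4}, so |A + A| = 6. Thus K = 6/3 = 2. For comparison, the minimum possible |A + A| over all 3-element sets is 2·3 − 1 = 5 (so min K = 5/3), attained only by arithmetic progressions.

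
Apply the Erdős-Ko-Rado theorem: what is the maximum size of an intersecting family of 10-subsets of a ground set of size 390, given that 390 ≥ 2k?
max |F| = C(389, 9) = 512030262907323952

The Erdős-Ko-Rado theorem states: for n ≥ 2k, an intersecting family of k-subsets of an n-element set has size at most C(n − 1, k − 1), with equality for 'star' families {A ⊆ [n] : |A| = k, i ∈ A} (fix an element i). For n = 390, k = 10: C(389, 9) = 512030262907323952.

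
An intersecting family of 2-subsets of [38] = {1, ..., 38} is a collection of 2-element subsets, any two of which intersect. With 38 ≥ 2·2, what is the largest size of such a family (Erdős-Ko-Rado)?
max |F| = C(37, 1) = 37

Erdős-Ko-Rado (1961): when n ≥ 2k, max |F| = C(n−1, k−1). The bound is attained by the star {A : i ∈ A} for any fixed i ∈ [n]. Here C(38−1, 2−1) = C(37, 1) = 37.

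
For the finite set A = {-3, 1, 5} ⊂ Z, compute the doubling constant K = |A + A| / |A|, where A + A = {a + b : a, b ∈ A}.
K = |A + A| / |A| = 5/3

Enumerate A + A = {a + b : a, b ∈ A}. With |A| = 3, there are |A|^2 = 9 ordered sum pairs; collecting distinct values, A + A = {-6, -2, 2, 6, 10}, so |A + A| = 5. Thus K = 5/3. Here |A + A| = 2|A| − 1 = 5, the minimum possible — so K = 5/3 is minimal, which holds iff A is an arithmetic progression.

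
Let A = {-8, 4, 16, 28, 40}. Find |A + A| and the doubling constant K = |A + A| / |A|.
K = |A + A| / |A| = 9/5

Enumerate A + A = {a + b : a, b ∈ A}. With |A| = 5, there are |A|^2 = 25 ordered sum pairs; collecting distinct values, A + A = {-16, -4, 8, 20, 32, 44, 56, 68, 80}, so |A + A| = 9. Thus K = 9/5. Here |A + A| = 2|A| − 1 = 9, the minimum possible — so K = 9/5 is minimal, which holds iff A is an arithmetic progression.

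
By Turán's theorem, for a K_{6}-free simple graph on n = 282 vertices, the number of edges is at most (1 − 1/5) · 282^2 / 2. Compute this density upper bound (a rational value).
Turán density bound = (4/5) · 282^2/2 = 159048/5 ≈ 31809.6

Turán's theorem: ex(n, K_{r+1}) is achieved by the complete r-partite Turán graph T(n, r) with parts as balanced as possible, and is at most (1 − 1/r) · n^2/2. For r = 5, n = 282: the density bound is (4/5) · 79524/2 = 159048/5 ≈ 31809.6. The integer-valued extremum is e(T(282, 5)) = 31809, which is strictly less than the density bound 159048/5 since 5 ∤ 282 (the parts of T(282, 5) cannot all be equal).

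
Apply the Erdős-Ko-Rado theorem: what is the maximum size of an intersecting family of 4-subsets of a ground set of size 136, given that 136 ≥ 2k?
max |F| = C(135, 3) = 400995

The Erdős-Ko-Rado theorem states: for n ≥ 2k, an intersecting family of k-subsets of an n-element set has size at most C(n − 1, k − 1), with equality for 'star' families {A ⊆ [n] : |A| = k, i ∈ A} (fix an element i). For n = 136, k = 4: C(135, 3) = 400995.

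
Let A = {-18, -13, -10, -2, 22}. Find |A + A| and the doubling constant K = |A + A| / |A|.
K = |A + A| / |A| = 14/5

Enumerate A + A = {a + b : a, b ∈ A}. With |A| = 5, there are |A|^2 = 25 ordered sum pairs; collecting distinct values, A + A = {-36, -31, -28, -26, -23, -20, -15, -12, -4, 4, 9, 12, 20, 44}, so |A + A| = 14. Thus K = 14/5. For comparison, the minimum possible |A + A| over all 5-element sets is 2·5 − 1 = 9 (so min K = 9/5), attained only by arithmetic progressions.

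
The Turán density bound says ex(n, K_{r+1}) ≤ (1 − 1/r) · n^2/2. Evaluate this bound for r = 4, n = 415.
Turán density bound = (3/4) · 415^2/2 = 516675/8 ≈ 64584.375

Turán's theorem: ex(n, K_{r+1}) is achieved by the complete r-partite Turán graph T(n, r) with parts as balanced as possible, and is at most (1 − 1/r) · n^2/2. For r = 4, n = 415: the density bound is (3/4) · 172225/2 = 516675/8 ≈ 64584.375. The integer-valued extremum is e(T(415, 4)) = 64584, which is strictly less than the density bound 516675/8 since 4 ∤ 415 (the parts of T(415, 4) cannot all be equal).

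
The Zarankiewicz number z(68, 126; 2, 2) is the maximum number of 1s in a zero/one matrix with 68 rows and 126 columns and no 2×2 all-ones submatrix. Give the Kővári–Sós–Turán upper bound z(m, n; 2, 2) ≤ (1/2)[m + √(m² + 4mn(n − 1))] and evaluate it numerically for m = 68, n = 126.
z(68, 126; 2, 2) ≤ (1/2)[68 + √(68² + 4·68·126·125)] = (1/2)[68 + √4288624] = 1069.4497

Kővári–Sós–Turán: let r_1, ..., r_68 be the row sums and z = Σ r_i the total number of 1s. Each pair of columns can share at most one row with both entries 1 (else a 2×2 all-ones block appears), so Σ_i C(r_i, 2) ≤ C(126, 2) = 7875. By convexity Σ_i C(r_i, 2) ≥ 68·C(z/68, 2) = z(z − 68)/(2·68), giving z² − 68z − 68·126·125 ≤ 0 and hence z ≤ (1/2)[68 + √(4624 + 4·1071000)] = (1/2)[68 + √4288624] ≈ (1/2)(68 + 2070.8993) = 1069.4497.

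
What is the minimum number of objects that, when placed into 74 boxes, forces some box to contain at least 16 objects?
n = (16 − 1)·74 + 1 = 1111

By the generalised pigeonhole principle, to guarantee some box contains ≥ r objects we need more than (r − 1) · k objects total. Threshold: n = (r − 1) · k + 1. With r = 16 and k = 74: n = 15 · 74 + 1 = 1110 + 1 = 1111. For n = 1110 = 15 · 74, we can put exactly 15 objects in every box, avoiding 16 in any single one — so 1111 is tight.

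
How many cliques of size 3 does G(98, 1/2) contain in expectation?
E[# K_3] = C(98, 3) · (1/2)^C(3, 2) = 152096 / 2^3 = 19012

For each 3-subset S of vertices (there are C(98, 3) = 152096 such S), let X_S = 1 if S induces a K_3 (all C(3, 2) = 3 edges present). Then P(X_S = 1) = (1/2)^3 = 1/8. By linearity of expectation, E[# K_3] = C(98, 3) · (1/2)^3 = 152096 / 8 = 19012.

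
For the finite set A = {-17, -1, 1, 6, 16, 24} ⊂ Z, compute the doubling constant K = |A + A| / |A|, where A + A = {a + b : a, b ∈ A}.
K = |A + A| / |A| = 20/6 = 10/3

Enumerate A + A = {a + b : a, b ∈ A}. With |A| = 6, there are |A|^2 = 36 ordered sum pairs; collecting distinct values, A + A = {-34, -18, -16, -11, -2, -1, 0, 2, 5, 7, 12, 15, 17, 22, 23, 25, 30, 32, 40, 48}, so |A + A| = 20. Thus K = 20/6 = 10/3. For comparison, the minimum possible |A + A| over all 6-element sets is 2·6 − 1 = 11 (so min K = 11/6), attained only by arithmetic progressions.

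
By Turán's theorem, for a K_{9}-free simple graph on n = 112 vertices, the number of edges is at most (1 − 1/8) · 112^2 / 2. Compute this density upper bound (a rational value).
Turán density bound = (7/8) · 112^2/2 = 5488

Turán's theorem: ex(n, K_{r+1}) is achieved by the complete r-partite Turán graph T(n, r) with parts as balanced as possible, and is at most (1 − 1/r) · n^2/2. For r = 8, n = 112: the density bound is (7/8) · 12544/2 = 5488. Since 8 ∣ 112, the Turán graph T(112, 8) has parts of equal size 14, and its edge count e(T(112, 8)) = 5488 attains the density bound exactly.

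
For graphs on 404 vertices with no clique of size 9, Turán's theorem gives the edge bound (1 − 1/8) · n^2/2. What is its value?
Turán density bound = (7/8) · 404^2/2 = 71407

Turán's theorem: ex(n, K_{r+1}) is achieved by the complete r-partite Turán graph T(n, r) with parts as balanced as possible, and is at most (1 − 1/r) · n^2/2. For r = 8, n = 404: the density bound is (7/8) · 163216/2 = 71407. The integer-valued extremum is e(T(404, 8)) = 71406, which is strictly less than the density bound 71407 since 8 ∤ 404 (the parts of T(404, 8) cannot all be equal).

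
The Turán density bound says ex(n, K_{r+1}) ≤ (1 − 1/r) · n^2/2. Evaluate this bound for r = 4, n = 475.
Turán density bound = (3/4) · 475^2/2 = 676875/8 ≈ 84609.375

Turán's theorem: ex(n, K_{r+1}) is achieved by the complete r-partite Turán graph T(n, r) with parts as balanced as possible, and is at most (1 − 1/r) · n^2/2. For r = 4, n = 475: the density bound is (3/4) · 225625/2 = 676875/8 ≈ 84609.375. The integer-valued extremum is e(T(475, 4)) = 84609, which is strictly less than the density bound 676875/8 since 4 ∤ 475 (the parts of T(475, 4) cannot all be equal).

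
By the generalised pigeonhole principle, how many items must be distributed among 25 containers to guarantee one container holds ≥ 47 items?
n = (47 − 1)·25 + 1 = 1151

By the generalised pigeonhole principle, to guarantee some box contains ≥ r objects we need more than (r − 1) · k objects total. Threshold: n = (r − 1) · k + 1. With r = 47 and k = 25: n = 46 · 25 + 1 = 1150 + 1 = 1151. For n = 1150 = 46 · 25, we can put exactly 46 objects in every box, avoiding 47 in any single one — so 1151 is tight.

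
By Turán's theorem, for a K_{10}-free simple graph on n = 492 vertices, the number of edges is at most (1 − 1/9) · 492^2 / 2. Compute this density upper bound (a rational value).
Turán density bound = (8/9) · 492^2/2 = 107584

Turán's theorem: ex(n, K_{r+1}) is achieved by the complete r-partite Turán graph T(n, r) with parts as balanced as possible, and is at most (1 − 1/r) · n^2/2. For r = 9, n = 492: the density bound is (8/9) · 242064/2 = 107584. The integer-valued extremum is e(T(492, 9)) = 107583, which is strictly less than the density bound 107584 since 9 ∤ 492 (the parts of T(492, 9) cannot all be equal).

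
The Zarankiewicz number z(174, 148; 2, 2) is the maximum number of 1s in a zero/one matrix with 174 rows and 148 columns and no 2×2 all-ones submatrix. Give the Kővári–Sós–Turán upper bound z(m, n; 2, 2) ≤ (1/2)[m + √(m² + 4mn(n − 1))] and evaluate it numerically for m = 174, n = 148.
z(174, 148; 2, 2) ≤ (1/2)[174 + √(174² + 4·174·148·147)] = (1/2)[174 + √15172452] = 2034.5916

Kővári–Sós–Turán: let r_1, ..., r_174 be the row sums and z = Σ r_i the total number of 1s. Each pair of columns can share at most one row with both entries 1 (else a 2×2 all-ones block appears), so Σ_i C(r_i, 2) ≤ C(148, 2) = 10878. By convexity Σ_i C(r_i, 2) ≥ 174·C(z/174, 2) = z(z − 174)/(2·174), giving z² − 174z − 174·148·147 ≤ 0 and hence z ≤ (1/2)[174 + √(30276 + 4·3785544)] = (1/2)[174 + √15172452] ≈ (1/2)(174 + 3895.1832) = 2034.5916.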